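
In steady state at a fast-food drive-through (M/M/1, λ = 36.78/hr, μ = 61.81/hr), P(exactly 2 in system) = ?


ρ = 36.78/61.81 = 0.5950
P_n = (1−ρ)·ρ^n = (1 − 0.5950)·0.5950^2 = 0.4050·0.354084 = 0.143386

Final: 0.143386


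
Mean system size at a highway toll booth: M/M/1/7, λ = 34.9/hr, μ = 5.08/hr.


ρ = 34.9/5.08 = 6.8701
L = ρ[1 − (K+1)ρ^K + Kρ^(K+1)] / [(1−ρ)(1−ρ^(K+1))]
Numerator: 6.8701·(1 − 8·722323.929680 + 7·4962422.272804) = 198946250.980178
Denominator: (-5.8701)·(-4962421.272804) = 29129803.613193
L = 198946250.980178/29129803.613193 = 6.8296

Final: 6.8296


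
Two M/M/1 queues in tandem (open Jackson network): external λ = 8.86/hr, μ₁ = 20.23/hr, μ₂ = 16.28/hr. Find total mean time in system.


Each node sees arrival rate λ = 8.86/hr (tandem ⇒ throughput preserved).
W₁ = 1/(μ₁−λ) = 1/(20.23−8.86) = 0.08795 hr
W₂ = 1/(μ₂−λ) = 1/(16.28−8.86) = 0.13477 hr
W_total = W₁ + W₂ = 0.08795 + 0.13477 = 0.22272 hr

Final: 0.22272 hr


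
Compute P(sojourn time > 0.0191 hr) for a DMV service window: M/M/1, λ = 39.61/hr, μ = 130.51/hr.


W ~ Exponential(μ−λ) for M/M/1.
μ − λ = 130.51 − 39.61 = 90.9000
P(W > t) = e^{−(μ−λ)t} = e^{−1.7362} = 0.176190

Final: 0.176190


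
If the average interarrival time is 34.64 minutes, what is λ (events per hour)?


λ = 1/(interarrival time) in consistent units.
1 hour = 60 min, so λ = 60/34.64 = 1.7321 per hour

Final: 1.7321 /hr


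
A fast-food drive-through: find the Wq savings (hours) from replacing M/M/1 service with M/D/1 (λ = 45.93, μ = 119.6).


ρ = 45.93/119.6 = 0.3840
Wq(M/M/1) = ρ/(μ−λ) = 0.3840/73.67 = 0.005213 hr
Wq(M/D/1) = ρ/(2(μ−λ)) = 0.002606 hr
Savings = 0.005213 − 0.002606 = 0.002606 hr

Final: 0.002606 hr


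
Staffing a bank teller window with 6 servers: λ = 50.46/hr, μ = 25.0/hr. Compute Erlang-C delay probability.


a = λ/μ = 2.0184; ρ = a/6 = 0.3364
P₀ = 0.132660 (from M/M/c formula)
C(c,a) = [a^c/(c!(1−ρ))]·P₀ = [67.61506/(720·0.6636)]·0.132660
= 0.14152·0.132660 = 0.018773

Final: 0.018773


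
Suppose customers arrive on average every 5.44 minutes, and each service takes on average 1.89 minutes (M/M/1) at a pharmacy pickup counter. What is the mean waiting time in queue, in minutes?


λ = 60/5.44 = 11.0294 /hr
μ = 60/1.89 = 31.7460 /hr
ρ = λ/μ = 11.0294/31.7460 = 0.3474
Wq = ρ/(μ−λ) = 0.3474/(31.7460−11.0294) = 0.01677 hr
In minutes: 0.01677·60 = 1.006 min

Final: 1.006 min


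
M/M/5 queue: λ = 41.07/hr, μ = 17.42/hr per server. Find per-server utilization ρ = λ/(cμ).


ρ = λ/(cμ) = 41.07/(5·17.42) = 41.07/87.10 = 0.4715

Final: 0.4715


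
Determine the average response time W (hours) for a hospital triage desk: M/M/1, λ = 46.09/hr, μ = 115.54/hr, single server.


W = 1/(μ−λ) = 1/(115.54 − 46.09) = 1/69.45 = 0.01440 hr

Final: 0.01440 hr


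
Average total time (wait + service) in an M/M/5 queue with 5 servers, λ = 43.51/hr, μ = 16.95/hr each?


a = 2.5670; ρ = 0.5134; P₀ = 0.074635
Lq = P₀·a^c·ρ/(c!(1−ρ)²) = 0.15030
Wq = Lq/λ = 0.15030/43.51 = 0.003454 hr
W = Wq + 1/μ = 0.003454 + 0.05900 = 0.06245 hr

Final: 0.06245 hr


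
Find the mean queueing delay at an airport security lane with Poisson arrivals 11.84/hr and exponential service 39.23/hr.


ρ = 11.84/39.23 = 0.3018
Wq = ρ/(μ−λ) = 0.3018/(39.23 − 11.84) = 0.3018/27.39 = 0.01102 hr

Final: 0.01102 hr


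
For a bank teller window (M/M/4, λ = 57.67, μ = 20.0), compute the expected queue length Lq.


a = λ/μ = 2.8835; ρ = a/4 = 0.7209
P₀ = 0.044730
Lq = P₀·a^c·ρ / (c!·(1−ρ)²) = 0.044730·69.13211·0.7209/(24·0.07791)
= 1.19215

Final: 1.19215


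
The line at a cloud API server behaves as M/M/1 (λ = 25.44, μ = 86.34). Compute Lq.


ρ = 25.44/86.34 = 0.2946
Lq = ρ²/(1−ρ) = 0.08682/0.7054 = 0.1231

Final: 0.1231


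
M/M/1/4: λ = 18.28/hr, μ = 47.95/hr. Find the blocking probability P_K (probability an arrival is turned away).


ρ = λ/μ = 18.28/47.95 = 0.3812
P_K = (1−ρ)ρ^K/(1−ρ^(K+1)) = (0.6188·0.021123)/(1 − 0.008053)
= 0.013070/0.991947 = 0.013176

Final: 0.013176


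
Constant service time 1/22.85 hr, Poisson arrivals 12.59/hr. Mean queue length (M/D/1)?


ρ = 12.59/22.85 = 0.5510
M/D/1: Lq = ρ²/(2(1−ρ)) = 0.3036/(2·0.4490) = 0.33806

Final: 0.33806


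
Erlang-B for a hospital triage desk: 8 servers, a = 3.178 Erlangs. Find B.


B(c,a) = (a^c/c!) / Σ_{k=0}^{c} a^k/k!
a^8/8! = 0.258054
Σ terms (k=0..8): 1.00000 + 3.17800 + 5.04984 + 5.34947 + 4.25015 + 2.70140 + 1.43084 + 0.64960 + 0.25805 = 23.867349
B = 0.258054/23.867349 = 0.010812

Final: 0.010812


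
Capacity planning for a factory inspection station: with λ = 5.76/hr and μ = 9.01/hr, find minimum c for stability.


Stability requires cμ > λ ⇔ c > λ/μ.
λ/μ = 5.76/9.01 = 0.6393
Minimum integer c = ⌊0.6393⌋ + 1 = 1
Check: 1·9.01 = 9.01 > 5.76, while 0·9.01 = 0.00 ≤ 5.76

Final: 1 servers


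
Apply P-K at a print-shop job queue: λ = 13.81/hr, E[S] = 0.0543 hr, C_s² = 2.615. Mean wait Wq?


ρ = λ·E[S] = 13.81·0.0543 = 0.7499
E[S²] = E[S]²(1+C_s²) = 0.0543²·(1+2.615) = 0.010659
Wq = λ·E[S²]/(2(1−ρ)) = 13.81·0.010659/(2·0.2501) = 0.29426 hr

Final: 0.29426 hr


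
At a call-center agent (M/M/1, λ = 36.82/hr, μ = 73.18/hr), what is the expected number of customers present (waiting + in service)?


ρ = λ/μ = 36.82/73.18 = 0.5031
L = ρ/(1−ρ) = 0.5031/(1 − 0.5031) = 0.5031/0.4969 = 1.0127

Final: 1.0127


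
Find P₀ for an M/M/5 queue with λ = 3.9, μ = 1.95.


a = λ/μ = 3.9/1.95 = 2.0000; ρ = a/c = 0.4000
Σ_{k=0}^{4} a^k/k! (terms k=0..4) = 1.00000 + 2.00000 + 2.00000 + 1.33333 + 0.66667 = 7.00000
Tail: a^5/(5!(1−ρ)) = 32.00000/(120·0.6000) = 0.44444
P₀ = 1/(7.00000 + 0.44444) = 1/7.44444 = 0.134328

Final: 0.134328


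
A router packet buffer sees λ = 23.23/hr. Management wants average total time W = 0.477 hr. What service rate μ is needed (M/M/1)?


W = 1/(μ−λ) ⇒ μ − λ = 1/W = 1/0.477 = 2.0964
μ = λ + 1/W = 23.23 + 2.0964 = 25.3264 per hr

Final: 25.3264 /hr


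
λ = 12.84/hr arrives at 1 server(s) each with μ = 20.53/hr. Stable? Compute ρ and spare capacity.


Total capacity cμ = 1·20.53 = 20.53/hr
ρ = λ/(cμ) = 12.84/20.53 = 0.6254
Stable ⇔ ρ < 1: YES
Spare capacity = cμ − λ = 20.53 − 12.84 = 7.69/hr

Final: ρ = 0.6254; stable; margin = 7.69/hr


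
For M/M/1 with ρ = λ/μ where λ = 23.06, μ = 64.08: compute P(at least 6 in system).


ρ = 23.06/64.08 = 0.3599
P(N ≥ n) = ρ^n = 0.3599^6 = 0.002172

Final: 0.002172


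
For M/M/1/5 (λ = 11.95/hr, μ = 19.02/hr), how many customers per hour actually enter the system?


ρ = 0.6283; P_K = (1−ρ)ρ^5/(1−ρ^6) = 0.038776
λ_eff = λ(1 − P_K) = 11.95·(1 − 0.038776) = 11.95·0.961224 = 11.4866 /hr

Final: 11.4866 /hr


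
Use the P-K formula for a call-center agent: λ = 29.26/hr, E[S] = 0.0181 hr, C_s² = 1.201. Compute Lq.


ρ = λ·E[S] = 29.26·0.0181 = 0.5296
Lq = ρ²(1+C_s²)/(2(1−ρ)) = 0.2805·(1+1.201)/(2·0.4704)
= 0.2805·2.2010/0.9408 = 0.65620

Final: 0.65620


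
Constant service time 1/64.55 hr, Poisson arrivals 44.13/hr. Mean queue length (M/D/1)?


ρ = 44.13/64.55 = 0.6837
M/D/1: Lq = ρ²/(2(1−ρ)) = 0.4674/(2·0.3163) = 0.73873

Final: 0.73873


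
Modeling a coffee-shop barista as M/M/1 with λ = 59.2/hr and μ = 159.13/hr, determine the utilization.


ρ = λ/μ = 59.2/159.13 = 0.3720

Final: 0.3720


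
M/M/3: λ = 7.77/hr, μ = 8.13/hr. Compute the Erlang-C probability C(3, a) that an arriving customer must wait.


a = λ/μ = 0.9557; ρ = a/3 = 0.3186
P₀ = 0.380817 (from M/M/c formula)
C(c,a) = [a^c/(c!(1−ρ))]·P₀ = [0.87295/(6·0.6814)]·0.380817
= 0.21351·0.380817 = 0.081309

Final: 0.081309


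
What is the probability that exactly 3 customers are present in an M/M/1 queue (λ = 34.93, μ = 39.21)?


ρ = 34.93/39.21 = 0.8908
P_n = (1−ρ)·ρ^n = (1 − 0.8908)·0.8908^3 = 0.1092·0.706977 = 0.077171

Final: 0.077171


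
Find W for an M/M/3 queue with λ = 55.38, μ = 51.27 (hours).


a = 1.0802; ρ = 0.3601; P₀ = 0.334251
Lq = P₀·a^c·ρ/(c!(1−ρ)²) = 0.06173
Wq = Lq/λ = 0.06173/55.38 = 0.001115 hr
W = Wq + 1/μ = 0.001115 + 0.01950 = 0.02062 hr

Final: 0.02062 hr


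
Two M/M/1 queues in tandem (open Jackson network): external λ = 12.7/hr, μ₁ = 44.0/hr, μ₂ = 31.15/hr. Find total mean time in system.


Each node sees arrival rate λ = 12.7/hr (tandem ⇒ throughput preserved).
W₁ = 1/(μ₁−λ) = 1/(44.0−12.7) = 0.03195 hr
W₂ = 1/(μ₂−λ) = 1/(31.15−12.7) = 0.05420 hr
W_total = W₁ + W₂ = 0.03195 + 0.05420 = 0.08615 hr

Final: 0.08615 hr


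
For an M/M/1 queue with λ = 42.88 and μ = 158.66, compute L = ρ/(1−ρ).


ρ = λ/μ = 42.88/158.66 = 0.2703
L = ρ/(1−ρ) = 0.2703/(1 − 0.2703) = 0.2703/0.7297 = 0.3704

Final: 0.3704


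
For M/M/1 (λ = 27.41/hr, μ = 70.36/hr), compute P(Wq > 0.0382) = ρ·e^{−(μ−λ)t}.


ρ = 27.41/70.36 = 0.3896
P(Wq > t) = ρ·e^{−(μ−λ)t} = 0.3896·e^{−1.6407}
= 0.3896·0.193846 = 0.075516

Final: 0.075516


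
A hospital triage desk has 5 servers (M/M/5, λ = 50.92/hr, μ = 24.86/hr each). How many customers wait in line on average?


a = λ/μ = 2.0483; ρ = a/5 = 0.4097
P₀ = 0.127869
Lq = P₀·a^c·ρ / (c!·(1−ρ)²) = 0.127869·36.05258·0.4097/(120·0.34851)
= 0.04516

Final: 0.04516


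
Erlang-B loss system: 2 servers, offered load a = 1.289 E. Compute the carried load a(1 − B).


B(2,1.289) = 0.266290 (Erlang-B)
Carried load = a(1 − B) = 1.289·(1 − 0.266290) = 1.289·0.733710 = 0.9458 E

Final: 0.9458 Erlangs


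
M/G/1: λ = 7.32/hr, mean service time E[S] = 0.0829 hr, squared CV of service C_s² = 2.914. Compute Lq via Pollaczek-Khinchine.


ρ = λ·E[S] = 7.32·0.0829 = 0.6068
Lq = ρ²(1+C_s²)/(2(1−ρ)) = 0.3682·(1+2.914)/(2·0.3932)
= 0.3682·3.9140/0.7863 = 1.83290

Final: 1.83290


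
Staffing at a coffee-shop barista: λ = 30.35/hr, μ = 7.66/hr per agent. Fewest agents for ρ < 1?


Stability requires cμ > λ ⇔ c > λ/μ.
λ/μ = 30.35/7.66 = 3.9621
Minimum integer c = ⌊3.9621⌋ + 1 = 4
Check: 4·7.66 = 30.64 > 30.35, while 3·7.66 = 22.98 ≤ 30.35

Final: 4 servers


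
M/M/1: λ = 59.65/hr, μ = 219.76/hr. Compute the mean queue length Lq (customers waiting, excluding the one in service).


ρ = 59.65/219.76 = 0.2714
Lq = ρ²/(1−ρ) = 0.07368/0.7286 = 0.1011

Final: 0.1011


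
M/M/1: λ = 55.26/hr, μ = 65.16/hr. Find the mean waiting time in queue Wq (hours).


ρ = 55.26/65.16 = 0.8481
Wq = ρ/(μ−λ) = 0.8481/(65.16 − 55.26) = 0.8481/9.90 = 0.08566 hr

Final: 0.08566 hr


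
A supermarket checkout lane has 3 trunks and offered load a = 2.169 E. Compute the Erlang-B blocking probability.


B(c,a) = (a^c/c!) / Σ_{k=0}^{c} a^k/k!
a^3/3! = 1.700699
Σ terms (k=0..3): 1.00000 + 2.16900 + 2.35228 + 1.70070 = 7.221979
B = 1.700699/7.221979 = 0.235489

Final: 0.235489


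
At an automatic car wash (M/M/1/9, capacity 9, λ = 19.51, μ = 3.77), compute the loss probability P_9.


ρ = λ/μ = 19.51/3.77 = 5.1751
P_K = (1−ρ)ρ^K/(1−ρ^(K+1)) = (-4.1751·2662215.898655)/(1 − 13777143.815055)
= -11114927.916400/-13777142.815055 = 0.806766

Final: 0.806766


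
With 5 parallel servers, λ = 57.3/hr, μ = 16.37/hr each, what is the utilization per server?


ρ = λ/(cμ) = 57.3/(5·16.37) = 57.3/81.85 = 0.7001

Final: 0.7001


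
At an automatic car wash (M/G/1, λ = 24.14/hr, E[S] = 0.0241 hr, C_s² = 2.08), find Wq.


ρ = λ·E[S] = 24.14·0.0241 = 0.5818
E[S²] = E[S]²(1+C_s²) = 0.0241²·(1+2.08) = 0.001789
Wq = λ·E[S²]/(2(1−ρ)) = 24.14·0.001789/(2·0.4182) = 0.05163 hr

Final: 0.05163 hr


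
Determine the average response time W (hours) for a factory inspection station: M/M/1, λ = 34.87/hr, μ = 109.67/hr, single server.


W = 1/(μ−λ) = 1/(109.67 − 34.87) = 1/74.80 = 0.01337 hr

Final: 0.01337 hr


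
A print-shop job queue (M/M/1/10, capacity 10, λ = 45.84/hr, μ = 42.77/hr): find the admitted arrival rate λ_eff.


ρ = 1.0718; P_K = (1−ρ)ρ^10/(1−ρ^11) = 0.125531
λ_eff = λ(1 − P_K) = 45.84·(1 − 0.125531) = 45.84·0.874469 = 40.0857 /hr

Final: 40.0857 /hr


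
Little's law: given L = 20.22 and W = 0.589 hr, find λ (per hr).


λ = L/W = 20.22/0.589 = 34.3294 /hr

Final: 34.3294 /hr


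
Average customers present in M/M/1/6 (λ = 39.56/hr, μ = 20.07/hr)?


ρ = 39.56/20.07 = 1.9711
L = ρ[1 − (K+1)ρ^K + Kρ^(K+1)] / [(1−ρ)(1−ρ^(K+1))]
Numerator: 1.9711·(1 − 7·58.648035 + 6·115.601208) = 559.932687
Denominator: (-0.9711)·(-114.601208) = 111.289365
L = 559.932687/111.289365 = 5.0313

Final: 5.0313


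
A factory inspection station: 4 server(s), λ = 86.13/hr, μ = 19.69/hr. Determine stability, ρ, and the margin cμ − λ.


Total capacity cμ = 4·19.69 = 78.76/hr
ρ = λ/(cμ) = 86.13/78.76 = 1.0936
Stable ⇔ ρ < 1: NO
Spare capacity = cμ − λ = 78.76 − 86.13 = -7.37/hr

Final: ρ = 1.0936; unstable; margin = -7.37/hr


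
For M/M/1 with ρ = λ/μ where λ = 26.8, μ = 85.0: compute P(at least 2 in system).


ρ = 26.8/85.0 = 0.3153
P(N ≥ n) = ρ^n = 0.3153^2 = 0.099410

Final: 0.099410


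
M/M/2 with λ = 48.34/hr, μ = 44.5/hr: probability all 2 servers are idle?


a = λ/μ = 48.34/44.5 = 1.0863; ρ = a/c = 0.5431
Σ_{k=0}^{1} a^k/k! (terms k=0..1) = 1.00000 + 1.08629 = 2.08629
Tail: a^2/(2!(1−ρ)) = 1.18003/(2·0.4569) = 1.29147
P₀ = 1/(2.08629 + 1.29147) = 1/3.37777 = 0.296054

Final: 0.296054


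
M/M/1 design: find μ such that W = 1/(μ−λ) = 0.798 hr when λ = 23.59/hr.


W = 1/(μ−λ) ⇒ μ − λ = 1/W = 1/0.798 = 1.2531
μ = λ + 1/W = 23.59 + 1.2531 = 24.8431 per hr

Final: 24.8431 /hr


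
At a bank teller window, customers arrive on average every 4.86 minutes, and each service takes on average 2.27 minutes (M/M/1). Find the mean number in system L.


λ = 60/4.86 = 12.3457 /hr
μ = 60/2.27 = 26.4317 /hr
ρ = λ/μ = 12.3457/26.4317 = 0.4671
L = ρ/(1−ρ) = 0.4671/0.5329 = 0.8764

Final: 0.8764


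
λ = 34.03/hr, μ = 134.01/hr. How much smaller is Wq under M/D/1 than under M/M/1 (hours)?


ρ = 34.03/134.01 = 0.2539
Wq(M/M/1) = ρ/(μ−λ) = 0.2539/99.98 = 0.002540 hr
Wq(M/D/1) = ρ/(2(μ−λ)) = 0.001270 hr
Savings = 0.002540 − 0.001270 = 0.001270 hr

Final: 0.001270 hr


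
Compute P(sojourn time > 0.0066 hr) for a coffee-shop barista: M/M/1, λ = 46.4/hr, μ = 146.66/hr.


W ~ Exponential(μ−λ) for M/M/1.
μ − λ = 146.66 − 46.4 = 100.2600
P(W > t) = e^{−(μ−λ)t} = e^{−0.6617} = 0.515965

Final: 0.515965


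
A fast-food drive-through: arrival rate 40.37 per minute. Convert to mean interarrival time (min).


Mean interarrival time = 1/λ = 1/40.37 minute = 0.02477 minute
In minutes: 0.02477 × 1 = 0.02477 min

Final: 0.02477 min


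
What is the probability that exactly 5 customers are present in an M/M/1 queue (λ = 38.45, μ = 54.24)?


ρ = 38.45/54.24 = 0.7089
P_n = (1−ρ)·ρ^n = (1 − 0.7089)·0.7089^5 = 0.2911·0.179012 = 0.052113

Final: 0.052113


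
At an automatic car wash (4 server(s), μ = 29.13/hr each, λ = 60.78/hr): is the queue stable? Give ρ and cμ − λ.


Total capacity cμ = 4·29.13 = 116.52/hr
ρ = λ/(cμ) = 60.78/116.52 = 0.5216
Stable ⇔ ρ < 1: YES
Spare capacity = cμ − λ = 116.52 − 60.78 = 55.74/hr

Final: ρ = 0.5216; stable; margin = 55.74/hr


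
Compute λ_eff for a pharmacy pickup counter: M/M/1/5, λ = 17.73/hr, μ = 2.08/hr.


ρ = 8.5240; P_K = (1−ρ)ρ^5/(1−ρ^6) = 0.882687
λ_eff = λ(1 − P_K) = 17.73·(1 − 0.882687) = 17.73·0.117313 = 2.0800 /hr

Final: 2.0800 /hr


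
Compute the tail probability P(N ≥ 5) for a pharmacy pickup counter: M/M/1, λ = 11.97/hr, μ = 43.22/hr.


ρ = 11.97/43.22 = 0.2770
P(N ≥ n) = ρ^n = 0.2770^5 = 0.001629

Final: 0.001629


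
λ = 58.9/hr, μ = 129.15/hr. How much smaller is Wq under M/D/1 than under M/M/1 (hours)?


ρ = 58.9/129.15 = 0.4561
Wq(M/M/1) = ρ/(μ−λ) = 0.4561/70.25 = 0.006492 hr
Wq(M/D/1) = ρ/(2(μ−λ)) = 0.003246 hr
Savings = 0.006492 − 0.003246 = 0.003246 hr

Final: 0.003246 hr


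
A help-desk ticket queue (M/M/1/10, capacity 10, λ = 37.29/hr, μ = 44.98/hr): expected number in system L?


ρ = 37.29/44.98 = 0.8290
L = ρ[1 − (K+1)ρ^K + Kρ^(K+1)] / [(1−ρ)(1−ρ^(K+1))]
Numerator: 0.8290·(1 − 11·0.153366 + 10·0.127146) = 0.484514
Denominator: (0.1710)·(0.872854) = 0.149227
L = 0.484514/0.149227 = 3.2468

Final: 3.2468


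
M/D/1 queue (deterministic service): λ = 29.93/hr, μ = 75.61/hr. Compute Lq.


ρ = 29.93/75.61 = 0.3958
M/D/1: Lq = ρ²/(2(1−ρ)) = 0.1567/(2·0.6042) = 0.12968

Final: 0.12968


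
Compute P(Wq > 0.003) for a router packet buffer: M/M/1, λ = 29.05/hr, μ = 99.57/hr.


ρ = 29.05/99.57 = 0.2918
P(Wq > t) = ρ·e^{−(μ−λ)t} = 0.2918·e^{−0.2116}
= 0.2918·0.809321 = 0.236123

Final: 0.236123


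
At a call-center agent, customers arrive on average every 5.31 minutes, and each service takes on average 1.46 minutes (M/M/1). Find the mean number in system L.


λ = 60/5.31 = 11.2994 /hr
μ = 60/1.46 = 41.0959 /hr
ρ = λ/μ = 11.2994/41.0959 = 0.2750
L = ρ/(1−ρ) = 0.2750/0.7250 = 0.3792

Final: 0.3792


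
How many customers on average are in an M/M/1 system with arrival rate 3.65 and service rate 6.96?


ρ = λ/μ = 3.65/6.96 = 0.5244
L = ρ/(1−ρ) = 0.5244/(1 − 0.5244) = 0.5244/0.4756 = 1.1027

Final: 1.1027


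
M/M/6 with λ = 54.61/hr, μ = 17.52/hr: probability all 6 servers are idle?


a = λ/μ = 54.61/17.52 = 3.1170; ρ = a/c = 0.5195
Σ_{k=0}^{5} a^k/k! (terms k=0..5) = 1.00000 + 3.11701 + 4.85787 + 5.04734 + 3.93315 + 2.45194 = 20.40732
Tail: a^6/(6!(1−ρ)) = 917.12482/(720·0.4805) = 2.65096
P₀ = 1/(20.40732 + 2.65096) = 1/23.05828 = 0.043368

Final: 0.043368


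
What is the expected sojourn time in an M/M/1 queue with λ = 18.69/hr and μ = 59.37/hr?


W = 1/(μ−λ) = 1/(59.37 − 18.69) = 1/40.68 = 0.02458 hr

Final: 0.02458 hr


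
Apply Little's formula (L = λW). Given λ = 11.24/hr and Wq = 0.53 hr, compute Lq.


Lq = λWq = 11.24·0.53 = 5.9572

Final: 5.9572


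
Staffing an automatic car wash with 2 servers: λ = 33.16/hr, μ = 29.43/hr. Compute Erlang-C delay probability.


a = λ/μ = 1.1267; ρ = a/2 = 0.5634
P₀ = 0.279287 (from M/M/c formula)
C(c,a) = [a^c/(c!(1−ρ))]·P₀ = [1.26955/(2·0.4366)]·0.279287
= 1.45380·0.279287 = 0.406029

Final: 0.406029


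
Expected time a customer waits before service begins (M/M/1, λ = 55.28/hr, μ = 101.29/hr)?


ρ = 55.28/101.29 = 0.5458
Wq = ρ/(μ−λ) = 0.5458/(101.29 − 55.28) = 0.5458/46.01 = 0.01186 hr

Final: 0.01186 hr


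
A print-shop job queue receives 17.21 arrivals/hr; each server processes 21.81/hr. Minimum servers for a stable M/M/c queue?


Stability requires cμ > λ ⇔ c > λ/μ.
λ/μ = 17.21/21.81 = 0.7891
Minimum integer c = ⌊0.7891⌋ + 1 = 1
Check: 1·21.81 = 21.81 > 17.21, while 0·21.81 = 0.00 ≤ 17.21

Final: 1 servers


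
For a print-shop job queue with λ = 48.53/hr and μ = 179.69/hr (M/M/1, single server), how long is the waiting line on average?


ρ = 48.53/179.69 = 0.2701
Lq = ρ²/(1−ρ) = 0.07294/0.7299 = 0.09993

Final: 0.09993


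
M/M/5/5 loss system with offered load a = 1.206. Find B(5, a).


B(c,a) = (a^c/c!) / Σ_{k=0}^{c} a^k/k!
a^5/5! = 0.021260
Σ terms (k=0..5): 1.00000 + 1.20600 + 0.72722 + 0.29234 + 0.08814 + 0.02126 = 3.334960
B = 0.021260/3.334960 = 0.006375

Final: 0.006375


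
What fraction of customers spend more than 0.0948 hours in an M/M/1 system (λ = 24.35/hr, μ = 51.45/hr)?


W ~ Exponential(μ−λ) for M/M/1.
μ − λ = 51.45 − 24.35 = 27.1000
P(W > t) = e^{−(μ−λ)t} = e^{−2.5691} = 0.076606

Final: 0.076606


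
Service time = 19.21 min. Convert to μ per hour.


μ = 1/(service time) in consistent units.
1 hour = 60 min, so μ = 60/19.21 = 3.1234 per hour

Final: 3.1234 /hr


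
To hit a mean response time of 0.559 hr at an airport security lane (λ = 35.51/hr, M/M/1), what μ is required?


W = 1/(μ−λ) ⇒ μ − λ = 1/W = 1/0.559 = 1.7889
μ = λ + 1/W = 35.51 + 1.7889 = 37.2989 per hr

Final: 37.2989 /hr


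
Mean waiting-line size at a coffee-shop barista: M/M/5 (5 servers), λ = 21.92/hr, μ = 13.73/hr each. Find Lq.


a = λ/μ = 1.5965; ρ = a/5 = 0.3193
P₀ = 0.202152
Lq = P₀·a^c·ρ / (c!·(1−ρ)²) = 0.202152·10.37170·0.3193/(120·0.46335)
= 0.01204

Final: 0.01204


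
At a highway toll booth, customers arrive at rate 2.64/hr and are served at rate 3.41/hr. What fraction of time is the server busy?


ρ = λ/μ = 2.64/3.41 = 0.7742

Final: 0.7742


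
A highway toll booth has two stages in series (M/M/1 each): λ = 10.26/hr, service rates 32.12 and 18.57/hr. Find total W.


Each node sees arrival rate λ = 10.26/hr (tandem ⇒ throughput preserved).
W₁ = 1/(μ₁−λ) = 1/(32.12−10.26) = 0.04575 hr
W₂ = 1/(μ₂−λ) = 1/(18.57−10.26) = 0.12034 hr
W_total = W₁ + W₂ = 0.04575 + 0.12034 = 0.16608 hr

Final: 0.16608 hr


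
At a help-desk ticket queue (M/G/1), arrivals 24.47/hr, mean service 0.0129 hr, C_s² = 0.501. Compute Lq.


ρ = λ·E[S] = 24.47·0.0129 = 0.3157
Lq = ρ²(1+C_s²)/(2(1−ρ)) = 0.09964·(1+0.501)/(2·0.6843)
= 0.09964·1.5010/1.3687 = 0.10928

Final: 0.10928


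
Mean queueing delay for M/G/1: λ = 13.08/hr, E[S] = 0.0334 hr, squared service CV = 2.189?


ρ = λ·E[S] = 13.08·0.0334 = 0.4369
E[S²] = E[S]²(1+C_s²) = 0.0334²·(1+2.189) = 0.003558
Wq = λ·E[S²]/(2(1−ρ)) = 13.08·0.003558/(2·0.5631) = 0.04132 hr

Final: 0.04132 hr


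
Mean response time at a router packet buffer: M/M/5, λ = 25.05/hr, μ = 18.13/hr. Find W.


a = 1.3817; ρ = 0.2763; P₀ = 0.250898
Lq = P₀·a^c·ρ/(c!(1−ρ)²) = 0.005556
Wq = Lq/λ = 0.005556/25.05 = 0.0002218 hr
W = Wq + 1/μ = 0.0002218 + 0.05516 = 0.05538 hr

Final: 0.05538 hr


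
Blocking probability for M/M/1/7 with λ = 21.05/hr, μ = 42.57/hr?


ρ = λ/μ = 21.05/42.57 = 0.4945
P_K = (1−ρ)ρ^K/(1−ρ^(K+1)) = (0.5055·0.007228)/(1 − 0.003574)
= 0.003654/0.996426 = 0.003667

Final: 0.003667


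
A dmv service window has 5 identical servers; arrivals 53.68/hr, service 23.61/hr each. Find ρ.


ρ = λ/(cμ) = 53.68/(5·23.61) = 53.68/118.05 = 0.4547

Final: 0.4547


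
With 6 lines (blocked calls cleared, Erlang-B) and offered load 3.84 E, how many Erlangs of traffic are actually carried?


B(6,3.84) = 0.105721 (Erlang-B)
Carried load = a(1 − B) = 3.84·(1 − 0.105721) = 3.84·0.894279 = 3.4340 E

Final: 3.4340 Erlangs


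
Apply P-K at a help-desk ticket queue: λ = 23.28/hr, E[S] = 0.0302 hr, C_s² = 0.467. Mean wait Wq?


ρ = λ·E[S] = 23.28·0.0302 = 0.7031
E[S²] = E[S]²(1+C_s²) = 0.0302²·(1+0.467) = 0.001338
Wq = λ·E[S²]/(2(1−ρ)) = 23.28·0.001338/(2·0.2969) = 0.05245 hr

Final: 0.05245 hr


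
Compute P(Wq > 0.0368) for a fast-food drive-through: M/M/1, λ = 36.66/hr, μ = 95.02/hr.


ρ = 36.66/95.02 = 0.3858
P(Wq > t) = ρ·e^{−(μ−λ)t} = 0.3858·e^{−2.1476}
= 0.3858·0.116758 = 0.045047

Final: 0.045047


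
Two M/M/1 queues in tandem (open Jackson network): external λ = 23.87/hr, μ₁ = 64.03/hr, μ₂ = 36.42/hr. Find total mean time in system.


Each node sees arrival rate λ = 23.87/hr (tandem ⇒ throughput preserved).
W₁ = 1/(μ₁−λ) = 1/(64.03−23.87) = 0.02490 hr
W₂ = 1/(μ₂−λ) = 1/(36.42−23.87) = 0.07968 hr
W_total = W₁ + W₂ = 0.02490 + 0.07968 = 0.10458 hr

Final: 0.10458 hr


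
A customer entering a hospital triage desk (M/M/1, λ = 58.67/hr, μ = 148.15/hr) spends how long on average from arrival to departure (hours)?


W = 1/(μ−λ) = 1/(148.15 − 58.67) = 1/89.48 = 0.01118 hr

Final: 0.01118 hr


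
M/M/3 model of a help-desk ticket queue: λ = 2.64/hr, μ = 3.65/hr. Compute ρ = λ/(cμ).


ρ = λ/(cμ) = 2.64/(3·3.65) = 2.64/10.95 = 0.2411

Final: 0.2411


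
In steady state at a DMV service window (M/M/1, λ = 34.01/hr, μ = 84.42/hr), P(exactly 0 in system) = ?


ρ = 34.01/84.42 = 0.4029
P_n = (1−ρ)·ρ^n = (1 − 0.4029)·0.4029^0 = 0.5971·1.000000 = 0.597133

Final: 0.597133


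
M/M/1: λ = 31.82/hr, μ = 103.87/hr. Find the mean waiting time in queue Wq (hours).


ρ = 31.82/103.87 = 0.3063
Wq = ρ/(μ−λ) = 0.3063/(103.87 − 31.82) = 0.3063/72.05 = 0.004252 hr

Final: 0.004252 hr


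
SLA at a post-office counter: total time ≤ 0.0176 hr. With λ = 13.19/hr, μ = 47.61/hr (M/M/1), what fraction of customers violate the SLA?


W ~ Exponential(μ−λ) for M/M/1.
μ − λ = 47.61 − 13.19 = 34.4200
P(W > t) = e^{−(μ−λ)t} = e^{−0.6058} = 0.545642

Final: 0.545642


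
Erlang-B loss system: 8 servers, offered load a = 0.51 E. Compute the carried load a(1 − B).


B(8,0.51) = 0.00000006816 (Erlang-B)
Carried load = a(1 − B) = 0.51·(1 − 0.00000006816) = 0.51·1.000000 = 0.5100 E

Final: 0.5100 Erlangs


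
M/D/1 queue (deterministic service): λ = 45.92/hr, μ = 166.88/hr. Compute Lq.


ρ = 45.92/166.88 = 0.2752
M/D/1: Lq = ρ²/(2(1−ρ)) = 0.07572/(2·0.7248) = 0.05223

Final: 0.05223


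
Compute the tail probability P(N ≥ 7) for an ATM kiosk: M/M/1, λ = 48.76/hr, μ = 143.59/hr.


ρ = 48.76/143.59 = 0.3396
P(N ≥ n) = ρ^n = 0.3396^7 = 0.0005207

Final: 0.0005207


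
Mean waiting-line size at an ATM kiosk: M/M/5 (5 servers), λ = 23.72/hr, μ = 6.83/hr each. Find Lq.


a = λ/μ = 3.4729; ρ = a/5 = 0.6946
P₀ = 0.026788
Lq = P₀·a^c·ρ / (c!·(1−ρ)²) = 0.026788·505.20763·0.6946/(120·0.09328)
= 0.83977

Final: 0.83977


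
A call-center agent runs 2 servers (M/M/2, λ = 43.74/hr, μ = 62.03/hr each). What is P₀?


a = λ/μ = 43.74/62.03 = 0.7051; ρ = a/c = 0.3526
Σ_{k=0}^{1} a^k/k! (terms k=0..1) = 1.00000 + 0.70514 = 1.70514
Tail: a^2/(2!(1−ρ)) = 0.49723/(2·0.6474) = 0.38400
P₀ = 1/(1.70514 + 0.38400) = 1/2.08914 = 0.478665

Final: 0.478665


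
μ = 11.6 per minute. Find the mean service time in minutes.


Mean service time = 1/μ = 1/11.6 minute = 0.08621 minute
In minutes: 0.08621 × 1 = 0.08621 min

Final: 0.08621 min


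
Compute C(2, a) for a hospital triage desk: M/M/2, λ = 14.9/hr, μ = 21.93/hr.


a = λ/μ = 0.6794; ρ = a/2 = 0.3397
P₀ = 0.492852 (from M/M/c formula)
C(c,a) = [a^c/(c!(1−ρ))]·P₀ = [0.46163/(2·0.6603)]·0.492852
= 0.34957·0.492852 = 0.172287

Final: 0.172287


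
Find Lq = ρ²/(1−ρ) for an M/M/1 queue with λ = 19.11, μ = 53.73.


ρ = 19.11/53.73 = 0.3557
Lq = ρ²/(1−ρ) = 0.1265/0.6443 = 0.1963

Final: 0.1963


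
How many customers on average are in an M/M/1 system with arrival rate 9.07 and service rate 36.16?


ρ = λ/μ = 9.07/36.16 = 0.2508
L = ρ/(1−ρ) = 0.2508/(1 − 0.2508) = 0.2508/0.7492 = 0.3348

Final: 0.3348


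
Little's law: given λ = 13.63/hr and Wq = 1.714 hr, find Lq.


Lq = λWq = 13.63·1.714 = 23.3618

Final: 23.3618


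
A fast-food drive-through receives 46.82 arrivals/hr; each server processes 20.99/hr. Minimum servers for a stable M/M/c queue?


Stability requires cμ > λ ⇔ c > λ/μ.
λ/μ = 46.82/20.99 = 2.2306
Minimum integer c = ⌊2.2306⌋ + 1 = 3
Check: 3·20.99 = 62.97 > 46.82, while 2·20.99 = 41.98 ≤ 46.82

Final: 3 servers


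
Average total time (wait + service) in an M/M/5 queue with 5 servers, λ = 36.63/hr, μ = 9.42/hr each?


a = 3.8885; ρ = 0.7777; P₀ = 0.015360
Lq = P₀·a^c·ρ/(c!(1−ρ)²) = 1.79104
Wq = Lq/λ = 1.79104/36.63 = 0.04890 hr
W = Wq + 1/μ = 0.04890 + 0.10616 = 0.15505 hr

Final: 0.15505 hr


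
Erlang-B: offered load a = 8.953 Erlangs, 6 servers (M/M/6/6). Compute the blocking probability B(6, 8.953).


B(c,a) = (a^c/c!) / Σ_{k=0}^{c} a^k/k!
a^6/6! = 715.284823
Σ terms (k=0..6): 1.00000 + 8.95300 + 40.07810 + 119.60642 + 267.70908 + 479.35987 + 715.28482 = 1631.991301
B = 715.284823/1631.991301 = 0.438290

Final: 0.438290


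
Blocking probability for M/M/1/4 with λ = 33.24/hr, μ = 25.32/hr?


ρ = λ/μ = 33.24/25.32 = 1.3128
P_K = (1−ρ)ρ^K/(1−ρ^(K+1)) = (-0.3128·2.970224)/(1 − 3.899299)
= -0.929075/-2.899299 = 0.320448

Final: 0.320448


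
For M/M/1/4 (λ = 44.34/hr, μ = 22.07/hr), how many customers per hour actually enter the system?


ρ = 2.0091; P_K = (1−ρ)ρ^4/(1−ρ^5) = 0.518084
λ_eff = λ(1 − P_K) = 44.34·(1 − 0.518084) = 44.34·0.481916 = 21.3682 /hr

Final: 21.3682 /hr


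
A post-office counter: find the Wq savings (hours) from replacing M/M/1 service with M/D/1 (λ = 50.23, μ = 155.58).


ρ = 50.23/155.58 = 0.3229
Wq(M/M/1) = ρ/(μ−λ) = 0.3229/105.35 = 0.003065 hr
Wq(M/D/1) = ρ/(2(μ−λ)) = 0.001532 hr
Savings = 0.003065 − 0.001532 = 0.001532 hr

Final: 0.001532 hr


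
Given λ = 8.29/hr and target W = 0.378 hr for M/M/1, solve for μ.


W = 1/(μ−λ) ⇒ μ − λ = 1/W = 1/0.378 = 2.6455
μ = λ + 1/W = 8.29 + 2.6455 = 10.9355 per hr

Final: 10.9355 /hr


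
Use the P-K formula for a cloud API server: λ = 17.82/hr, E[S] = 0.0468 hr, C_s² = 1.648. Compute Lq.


ρ = λ·E[S] = 17.82·0.0468 = 0.8340
Lq = ρ²(1+C_s²)/(2(1−ρ)) = 0.6955·(1+1.648)/(2·0.1660)
= 0.6955·2.6480/0.3320 = 5.54657

Final: 5.54657


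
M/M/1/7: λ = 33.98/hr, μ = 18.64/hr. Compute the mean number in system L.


ρ = 33.98/18.64 = 1.8230
L = ρ[1 − (K+1)ρ^K + Kρ^(K+1)] / [(1−ρ)(1−ρ^(K+1))]
Numerator: 1.8230·(1 − 8·66.902488 + 7·121.960651) = 582.444642
Denominator: (-0.8230)·(-120.960651) = 99.545943
L = 582.444642/99.545943 = 5.8510

Final: 5.8510


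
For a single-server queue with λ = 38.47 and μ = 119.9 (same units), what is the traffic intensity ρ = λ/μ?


ρ = λ/μ = 38.47/119.9 = 0.3209

Final: 0.3209


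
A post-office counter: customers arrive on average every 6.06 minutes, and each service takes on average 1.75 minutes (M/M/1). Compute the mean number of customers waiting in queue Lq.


λ = 60/6.06 = 9.9010 /hr
μ = 60/1.75 = 34.2857 /hr
ρ = λ/μ = 9.9010/34.2857 = 0.2888
Lq = ρ²/(1−ρ) = 0.08339/0.7112 = 0.1173

Final: 0.1173


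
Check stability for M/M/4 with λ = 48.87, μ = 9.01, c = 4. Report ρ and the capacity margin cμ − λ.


Total capacity cμ = 4·9.01 = 36.04/hr
ρ = λ/(cμ) = 48.87/36.04 = 1.3560
Stable ⇔ ρ < 1: NO
Spare capacity = cμ − λ = 36.04 − 48.87 = -12.83/hr

Final: ρ = 1.3560; unstable; margin = -12.83/hr


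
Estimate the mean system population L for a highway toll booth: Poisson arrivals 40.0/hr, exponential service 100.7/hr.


ρ = λ/μ = 40.0/100.7 = 0.3972
L = ρ/(1−ρ) = 0.3972/(1 − 0.3972) = 0.3972/0.6028 = 0.6590

Final: 0.6590


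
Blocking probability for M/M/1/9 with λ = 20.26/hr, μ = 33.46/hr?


ρ = λ/μ = 20.26/33.46 = 0.6055
P_K = (1−ρ)ρ^K/(1−ρ^(K+1)) = (0.3945·0.010940)/(1 − 0.006624)
= 0.004316/0.993376 = 0.004345

Final: 0.004345


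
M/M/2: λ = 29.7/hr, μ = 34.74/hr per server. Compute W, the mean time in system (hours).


a = 0.8549; ρ = 0.4275; P₀ = 0.401089
Lq = P₀·a^c·ρ/(c!(1−ρ)²) = 0.19114
Wq = Lq/λ = 0.19114/29.7 = 0.006436 hr
W = Wq + 1/μ = 0.006436 + 0.02879 = 0.03522 hr

Final: 0.03522 hr


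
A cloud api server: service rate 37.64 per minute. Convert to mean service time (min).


Mean service time = 1/μ = 1/37.64 minute = 0.02657 minute
In minutes: 0.02657 × 1 = 0.02657 min

Final: 0.02657 min


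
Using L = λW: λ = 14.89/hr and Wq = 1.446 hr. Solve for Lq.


Lq = λWq = 14.89·1.446 = 21.5309

Final: 21.5309


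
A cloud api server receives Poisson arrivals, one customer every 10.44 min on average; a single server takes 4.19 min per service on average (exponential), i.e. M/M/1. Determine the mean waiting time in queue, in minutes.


λ = 60/10.44 = 5.7471 /hr
μ = 60/4.19 = 14.3198 /hr
ρ = λ/μ = 5.7471/14.3198 = 0.4013
Wq = ρ/(μ−λ) = 0.4013/(14.3198−5.7471) = 0.04682 hr
In minutes: 0.04682·60 = 2.809 min

Final: 2.809 min


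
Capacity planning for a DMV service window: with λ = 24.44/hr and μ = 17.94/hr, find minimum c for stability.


Stability requires cμ > λ ⇔ c > λ/μ.
λ/μ = 24.44/17.94 = 1.3623
Minimum integer c = ⌊1.3623⌋ + 1 = 2
Check: 2·17.94 = 35.88 > 24.44, while 1·17.94 = 17.94 ≤ 24.44

Final: 2 servers


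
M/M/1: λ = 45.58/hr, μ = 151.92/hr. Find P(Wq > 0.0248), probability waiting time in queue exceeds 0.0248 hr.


ρ = 45.58/151.92 = 0.3000
P(Wq > t) = ρ·e^{−(μ−λ)t} = 0.3000·e^{−2.6372}
= 0.3000·0.071559 = 0.021470

Final: 0.021470


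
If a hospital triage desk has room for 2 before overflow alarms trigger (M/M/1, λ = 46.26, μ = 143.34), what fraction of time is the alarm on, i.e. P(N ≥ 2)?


ρ = 46.26/143.34 = 0.3227
P(N ≥ n) = ρ^n = 0.3227^2 = 0.104154

Final: 0.104154


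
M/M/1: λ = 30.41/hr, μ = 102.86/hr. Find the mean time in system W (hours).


W = 1/(μ−λ) = 1/(102.86 − 30.41) = 1/72.45 = 0.01380 hr

Final: 0.01380 hr


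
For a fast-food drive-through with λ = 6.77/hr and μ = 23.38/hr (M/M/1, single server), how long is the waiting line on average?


ρ = 6.77/23.38 = 0.2896
Lq = ρ²/(1−ρ) = 0.08385/0.7104 = 0.1180

Final: 0.1180


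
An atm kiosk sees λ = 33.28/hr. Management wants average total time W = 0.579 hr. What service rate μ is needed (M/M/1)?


W = 1/(μ−λ) ⇒ μ − λ = 1/W = 1/0.579 = 1.7271
μ = λ + 1/W = 33.28 + 1.7271 = 35.0071 per hr

Final: 35.0071 /hr


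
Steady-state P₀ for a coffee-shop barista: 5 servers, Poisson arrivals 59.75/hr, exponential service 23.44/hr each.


a = λ/μ = 59.75/23.44 = 2.5491; ρ = a/c = 0.5098
Σ_{k=0}^{4} a^k/k! (terms k=0..4) = 1.00000 + 2.54906 + 3.24886 + 2.76051 + 1.75918 = 11.31761
Tail: a^5/(5!(1−ρ)) = 107.62211/(120·0.4902) = 1.82961
P₀ = 1/(11.31761 + 1.82961) = 1/13.14722 = 0.076062

Final: 0.076062


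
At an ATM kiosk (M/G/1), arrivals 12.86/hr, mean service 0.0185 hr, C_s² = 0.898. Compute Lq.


ρ = λ·E[S] = 12.86·0.0185 = 0.2379
Lq = ρ²(1+C_s²)/(2(1−ρ)) = 0.05660·(1+0.898)/(2·0.7621)
= 0.05660·1.8980/1.5242 = 0.07048

Final: 0.07048


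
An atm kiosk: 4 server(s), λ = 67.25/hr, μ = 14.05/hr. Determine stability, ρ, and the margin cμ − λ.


Total capacity cμ = 4·14.05 = 56.20/hr
ρ = λ/(cμ) = 67.25/56.20 = 1.1966
Stable ⇔ ρ < 1: NO
Spare capacity = cμ − λ = 56.20 − 67.25 = -11.05/hr

Final: ρ = 1.1966; unstable; margin = -11.05/hr


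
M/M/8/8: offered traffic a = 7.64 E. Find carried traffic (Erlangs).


B(8,7.64) = 0.215395 (Erlang-B)
Carried load = a(1 − B) = 7.64·(1 − 0.215395) = 7.64·0.784605 = 5.9944 E

Final: 5.9944 Erlangs


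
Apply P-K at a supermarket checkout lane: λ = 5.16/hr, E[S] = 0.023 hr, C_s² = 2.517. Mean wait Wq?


ρ = λ·E[S] = 5.16·0.023 = 0.1187
E[S²] = E[S]²(1+C_s²) = 0.023²·(1+2.517) = 0.001860
Wq = λ·E[S²]/(2(1−ρ)) = 5.16·0.001860/(2·0.8813) = 0.005446 hr

Final: 0.005446 hr


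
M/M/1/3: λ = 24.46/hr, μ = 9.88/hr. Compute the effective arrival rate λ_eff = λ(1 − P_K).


ρ = 2.4757; P_K = (1−ρ)ρ^3/(1−ρ^4) = 0.612376
λ_eff = λ(1 − P_K) = 24.46·(1 − 0.612376) = 24.46·0.387624 = 9.4813 /hr

Final: 9.4813 /hr


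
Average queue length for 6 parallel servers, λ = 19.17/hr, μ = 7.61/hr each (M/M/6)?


a = λ/μ = 2.5191; ρ = a/6 = 0.4198
P₀ = 0.080059
Lq = P₀·a^c·ρ / (c!·(1−ρ)²) = 0.080059·255.51990·0.4198/(720·0.33658)
= 0.03544

Final: 0.03544


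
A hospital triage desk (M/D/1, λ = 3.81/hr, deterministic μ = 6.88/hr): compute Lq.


ρ = 3.81/6.88 = 0.5538
M/D/1: Lq = ρ²/(2(1−ρ)) = 0.3067/(2·0.4462) = 0.34363

Final: 0.34363


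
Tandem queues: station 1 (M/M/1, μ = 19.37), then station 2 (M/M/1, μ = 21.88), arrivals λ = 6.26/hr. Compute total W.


Each node sees arrival rate λ = 6.26/hr (tandem ⇒ throughput preserved).
W₁ = 1/(μ₁−λ) = 1/(19.37−6.26) = 0.07628 hr
W₂ = 1/(μ₂−λ) = 1/(21.88−6.26) = 0.06402 hr
W_total = W₁ + W₂ = 0.07628 + 0.06402 = 0.14030 hr

Final: 0.14030 hr


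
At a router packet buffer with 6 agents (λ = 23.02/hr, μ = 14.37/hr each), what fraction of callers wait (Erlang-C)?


a = λ/μ = 1.6019; ρ = a/6 = 0.2670
P₀ = 0.201427 (from M/M/c formula)
C(c,a) = [a^c/(c!(1−ρ))]·P₀ = [16.90018/(720·0.7330)]·0.201427
= 0.03202·0.201427 = 0.006450

Final: 0.006450


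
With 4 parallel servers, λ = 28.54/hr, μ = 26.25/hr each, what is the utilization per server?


ρ = λ/(cμ) = 28.54/(4·26.25) = 28.54/105.00 = 0.2718

Final: 0.2718


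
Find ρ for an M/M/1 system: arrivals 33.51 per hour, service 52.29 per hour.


ρ = λ/μ = 33.51/52.29 = 0.6408

Final: 0.6408


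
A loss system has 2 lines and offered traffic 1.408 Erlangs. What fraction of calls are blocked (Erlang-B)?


B(c,a) = (a^c/c!) / Σ_{k=0}^{c} a^k/k!
a^2/2! = 0.991232
Σ terms (k=0..2): 1.00000 + 1.40800 + 0.99123 = 3.399232
B = 0.991232/3.399232 = 0.291605

Final: 0.291605


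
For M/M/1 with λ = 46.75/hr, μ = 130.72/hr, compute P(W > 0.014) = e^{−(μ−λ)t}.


W ~ Exponential(μ−λ) for M/M/1.
μ − λ = 130.72 − 46.75 = 83.9700
P(W > t) = e^{−(μ−λ)t} = e^{−1.1756} = 0.308640

Final: 0.308640


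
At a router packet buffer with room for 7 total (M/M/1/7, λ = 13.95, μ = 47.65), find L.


ρ = 13.95/47.65 = 0.2928
L = ρ[1 − (K+1)ρ^K + Kρ^(K+1)] / [(1−ρ)(1−ρ^(K+1))]
Numerator: 0.2928·(1 − 8·0.0001843 + 7·0.00005396) = 0.292439
Denominator: (0.7072)·(0.999946) = 0.707202
L = 0.292439/0.707202 = 0.4135

Final: 0.4135


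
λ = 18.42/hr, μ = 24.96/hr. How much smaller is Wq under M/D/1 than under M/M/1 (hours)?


ρ = 18.42/24.96 = 0.7380
Wq(M/M/1) = ρ/(μ−λ) = 0.7380/6.54 = 0.11284 hr
Wq(M/D/1) = ρ/(2(μ−λ)) = 0.05642 hr
Savings = 0.11284 − 0.05642 = 0.05642 hr

Final: 0.05642 hr


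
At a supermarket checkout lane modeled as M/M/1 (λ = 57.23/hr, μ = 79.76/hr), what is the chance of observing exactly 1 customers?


ρ = 57.23/79.76 = 0.7175
P_n = (1−ρ)·ρ^n = (1 − 0.7175)·0.7175^1 = 0.2825·0.717528 = 0.202682

Final: 0.202682


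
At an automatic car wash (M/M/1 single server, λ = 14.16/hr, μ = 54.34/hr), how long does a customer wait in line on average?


ρ = 14.16/54.34 = 0.2606
Wq = ρ/(μ−λ) = 0.2606/(54.34 − 14.16) = 0.2606/40.18 = 0.006485 hr

Final: 0.006485 hr


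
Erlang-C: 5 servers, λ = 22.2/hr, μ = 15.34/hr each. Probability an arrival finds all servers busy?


a = λ/μ = 1.4472; ρ = a/5 = 0.2894
P₀ = 0.234920 (from M/M/c formula)
C(c,a) = [a^c/(c!(1−ρ))]·P₀ = [6.34802/(120·0.7106)]·0.234920
= 0.07445·0.234920 = 0.017489

Final: 0.017489


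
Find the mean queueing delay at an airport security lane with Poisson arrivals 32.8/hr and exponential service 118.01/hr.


ρ = 32.8/118.01 = 0.2779
Wq = ρ/(μ−λ) = 0.2779/(118.01 − 32.8) = 0.2779/85.21 = 0.003262 hr

Final: 0.003262 hr


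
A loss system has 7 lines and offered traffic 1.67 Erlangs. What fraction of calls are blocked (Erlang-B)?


B(c,a) = (a^c/c!) / Σ_{k=0}^{c} a^k/k!
a^7/7! = 0.007188
Σ terms (k=0..7): 1.00000 + 1.67000 + 1.39445 + 0.77624 + 0.32408 + 0.10824 + 0.03013 + 0.007188 = 5.310334
B = 0.007188/5.310334 = 0.001354

Final: 0.001354


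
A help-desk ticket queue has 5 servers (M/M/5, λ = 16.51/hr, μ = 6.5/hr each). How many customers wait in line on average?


a = λ/μ = 2.5400; ρ = a/5 = 0.5080
P₀ = 0.076793
Lq = P₀·a^c·ρ / (c!·(1−ρ)²) = 0.076793·105.72278·0.5080/(120·0.24206)
= 0.14199

Final: 0.14199
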